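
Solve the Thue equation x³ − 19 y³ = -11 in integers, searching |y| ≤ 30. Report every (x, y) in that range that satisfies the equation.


The equation is x³ - 19y³ = -11. For fixed y, x³ = 19·y³ − 11, so a solution requires the RHS to be a perfect cube.
Strategy: iterate y from -30 to 30, compute RHS = 19·y³ − 11, and check whether it is a (positive or negative) perfect cube.
Check small values of y:
  y = 0: RHS = -11 is not a perfect cube.
  y = 1: RHS = 8 = (2)³ ⇒ x = 2 works.
  y = -1: RHS = -30 is not a perfect cube.
  y = 2: RHS = 141 is not a perfect cube.
  y = -2: RHS = -163 is not a perfect cube.
  y = 3: RHS = 502 is not a perfect cube.
  y = -3: RHS = -524 is not a perfect cube.
Continuing the search up to |y| = 30 finds no further solutions beyond those listed.
Collected solutions: (2, 1).

Solutions (with |y| ≤ 30): (2, 1).


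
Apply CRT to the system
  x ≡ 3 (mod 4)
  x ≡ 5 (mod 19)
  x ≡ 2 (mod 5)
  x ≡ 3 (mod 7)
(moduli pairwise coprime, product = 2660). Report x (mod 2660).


Product of moduli M = 4 · 19 · 5 · 7 = 2660.
Merge one congruence at a time:
  Start: x ≡ 3 (mod 4).
  Combine with x ≡ 5 (mod 19); new modulus lcm = 76.
    Write x = 3 + 4·t and substitute into x ≡ 5 (mod 19): 4·t ≡ 5 − 3 = 2 (mod 19).
    The inverse of 4 mod 19 is 5 (since 4·5 = 20 = 1·19 + 1), so t ≡ 5·2 = 10 ≡ 10 (mod 19).
    Then x = 3 + 4·10 = 43, valid modulo lcm(4, 19) = 76: x ≡ 43 (mod 76).
  Combine with x ≡ 2 (mod 5); new modulus lcm = 380.
    Write x = 43 + 76·t and substitute into x ≡ 2 (mod 5): 76·t ≡ 2 − 43 = -41 (mod 5).
    Reduce coefficients mod 5: 1·t ≡ 4 (mod 5).
    So t ≡ 4 (mod 5).
    Then x = 43 + 76·4 = 347, valid modulo lcm(76, 5) = 380: x ≡ 347 (mod 380).
  Combine with x ≡ 3 (mod 7); new modulus lcm = 2660.
    Write x = 347 + 380·t and substitute into x ≡ 3 (mod 7): 380·t ≡ 3 − 347 = -344 (mod 7).
    Reduce coefficients mod 7: 2·t ≡ 6 (mod 7).
    The inverse of 2 mod 7 is 4 (since 2·4 = 8 = 1·7 + 1), so t ≡ 4·6 = 24 ≡ 3 (mod 7).
    Then x = 347 + 380·3 = 1487, valid modulo lcm(380, 7) = 2660: x ≡ 1487 (mod 2660).
Verify against each original: 1487 mod 4 = 3, 1487 mod 19 = 5, 1487 mod 5 = 2, 1487 mod 7 = 3.

x ≡ 1487 (mod 2660).


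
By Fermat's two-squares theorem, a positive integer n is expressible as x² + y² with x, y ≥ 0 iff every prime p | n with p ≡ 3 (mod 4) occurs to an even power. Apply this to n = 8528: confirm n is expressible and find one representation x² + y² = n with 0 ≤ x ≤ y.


Step 1: Factor n = 8528 = 2^4 · 13 · 41.
Step 2: Check the mod-4 condition on each prime factor: 2 = 2 (special); 13 ≡ 1 (mod 4), exponent 1; 41 ≡ 1 (mod 4), exponent 1.
All primes ≡ 3 (mod 4) appear to even exponent (or don't appear), so by the two-squares theorem n IS expressible as a sum of two squares.
Step 3: Build a representation. Group n = k² · m with k = 4 and m = 13 · 41 = 533 (a product of primes ≡ 1 (mod 4)); a representation of m scales to one of n via (k·x)² + (k·y)² = k²(x² + y²). Each prime p ≡ 1 (mod 4) is itself a sum of two squares; find a² by testing p − a² for a perfect square:
  13: 13 − 1² = 12, 13 − 2² = 9 = 3² ⇒ 13 = 2² + 3².
  41: 41 − 1² = 40, 41 − 2² = 37, 41 − 3² = 32, 41 − 4² = 25 = 5² ⇒ 41 = 4² + 5².
  Combine using the Brahmagupta–Fibonacci identity (a² + b²)(c² + d²) = (ac − bd)² + (ad + bc)² = (ac + bd)² + (ad − bc)²:
  13 · 41 = 533: from (2² + 3²)(4² + 5²), take (2·4 − 3·5, 2·5 + 3·4) = (8 − 15, 10 + 12) = (-7, 22); dropping signs (only squares matter) gives (7, 22); check 7² + 22² = 49 + 484 = 533 ✓.
  Scale by k = 4: (4·7, 4·22) = (28, 88).
Step 4: Order so x ≤ y and verify: 28² + 88² = 784 + 7744 = 8528 = n. ✓

n = 8528 = 28² + 88² (one valid representation with x ≤ y).


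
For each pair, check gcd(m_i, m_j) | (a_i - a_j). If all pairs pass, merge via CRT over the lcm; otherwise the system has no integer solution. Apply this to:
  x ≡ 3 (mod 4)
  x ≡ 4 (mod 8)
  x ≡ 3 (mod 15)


Moduli 4, 8, 15 are not pairwise coprime, so CRT works modulo lcm(m_i) when all pairwise compatibility conditions hold.
Pairwise compatibility: gcd(m_i, m_j) must divide a_i - a_j for every pair.
Merge one congruence at a time:
  Start: x ≡ 3 (mod 4).
  Combine with x ≡ 4 (mod 8): gcd(4, 8) = 4, and 4 - 3 = 1 is NOT divisible by 4.
    ⇒ system is inconsistent (no integer solution).

No solution (the system is inconsistent).


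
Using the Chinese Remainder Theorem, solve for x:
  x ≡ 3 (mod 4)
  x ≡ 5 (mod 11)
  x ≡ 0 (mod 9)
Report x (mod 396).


Moduli 4, 11, 9 are pairwise coprime; by CRT there is a unique solution modulo M = 4 · 11 · 9 = 396.
Solve pairwise, accumulating the modulus:
  Start with x ≡ 3 (mod 4).
  Combine with x ≡ 5 (mod 11): since gcd(4, 11) = 1, we get a unique residue mod 44.
    Write x = 3 + 4·t and substitute into x ≡ 5 (mod 11): 4·t ≡ 5 − 3 = 2 (mod 11).
    The inverse of 4 mod 11 is 3 (since 4·3 = 12 = 1·11 + 1), so t ≡ 3·2 = 6 ≡ 6 (mod 11).
    Then x = 3 + 4·6 = 27, valid modulo lcm(4, 11) = 44: x ≡ 27 (mod 44).
  Combine with x ≡ 0 (mod 9): since gcd(44, 9) = 1, we get a unique residue mod 396.
    Write x = 27 + 44·t and substitute into x ≡ 0 (mod 9): 44·t ≡ 0 − 27 = -27 (mod 9).
    Reduce coefficients mod 9: 8·t ≡ 0 (mod 9).
    The inverse of 8 mod 9 is 8 (since 8·8 = 64 = 7·9 + 1), so t ≡ 8·0 = 0 ≡ 0 (mod 9).
    Then x = 27 + 44·0 = 27, valid modulo lcm(44, 9) = 396: x ≡ 27 (mod 396).
Verify: 27 mod 4 = 3 ✓, 27 mod 11 = 5 ✓, 27 mod 9 = 0 ✓.

x ≡ 27 (mod 396).


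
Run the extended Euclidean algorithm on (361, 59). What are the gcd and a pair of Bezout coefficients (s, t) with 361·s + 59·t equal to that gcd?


Euclidean algorithm on (361, 59) — divide until remainder is 0:
  361 = 6 · 59 + 7
  59 = 8 · 7 + 3
  7 = 2 · 3 + 1
  3 = 3 · 1 + 0
gcd(361, 59) = 1.
Track Bezout coefficients alongside the remainders: start with r₀ = 361 = a·1 + b·0 (s = 1, t = 0) and r₁ = 59 = a·0 + b·1 (s = 0, t = 1); each new remainder r_{k+1} = r_{k-1} − q_k·r_k inherits s_{k+1} = s_{k-1} − q_k·s_k, t_{k+1} = t_{k-1} − q_k·t_k, so r_k = a·s_k + b·t_k at every step:
  q = 6: r = 7, s = 1 − 6·0 = 1, t = 0 − 6·1 = -6  (check: 361·1 + 59·(-6) = 7)
  q = 8: r = 3, s = 0 − 8·1 = -8, t = 1 − 8·(-6) = 49  (check: 361·(-8) + 59·49 = 3)
  q = 2: r = 1, s = 1 − 2·(-8) = 17, t = -6 − 2·49 = -104  (check: 361·17 + 59·(-104) = 1)
The row with r = 1 (the gcd) gives the Bezout coefficients s = 17, t = -104.
Result: 361 · (17) + 59 · (-104) = 1.

gcd(361, 59) = 1; s = 17, t = -104 (check: 361·17 + 59·(-104) = 1).


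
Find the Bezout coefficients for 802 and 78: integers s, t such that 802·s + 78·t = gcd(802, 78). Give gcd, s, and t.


Euclidean algorithm on (802, 78) — divide until remainder is 0:
  802 = 10 · 78 + 22
  78 = 3 · 22 + 12
  22 = 1 · 12 + 10
  12 = 1 · 10 + 2
  10 = 5 · 2 + 0
gcd(802, 78) = 2.
Track Bezout coefficients alongside the remainders: start with r₀ = 802 = a·1 + b·0 (s = 1, t = 0) and r₁ = 78 = a·0 + b·1 (s = 0, t = 1); each new remainder r_{k+1} = r_{k-1} − q_k·r_k inherits s_{k+1} = s_{k-1} − q_k·s_k, t_{k+1} = t_{k-1} − q_k·t_k, so r_k = a·s_k + b·t_k at every step:
  q = 10: r = 22, s = 1 − 10·0 = 1, t = 0 − 10·1 = -10  (check: 802·1 + 78·(-10) = 22)
  q = 3: r = 12, s = 0 − 3·1 = -3, t = 1 − 3·(-10) = 31  (check: 802·(-3) + 78·31 = 12)
  q = 1: r = 10, s = 1 − 1·(-3) = 4, t = -10 − 1·31 = -41  (check: 802·4 + 78·(-41) = 10)
  q = 1: r = 2, s = -3 − 1·4 = -7, t = 31 − 1·(-41) = 72  (check: 802·(-7) + 78·72 = 2)
The row with r = 2 (the gcd) gives the Bezout coefficients s = -7, t = 72.
Result: 802 · (-7) + 78 · (72) = 2.

gcd(802, 78) = 2; s = -7, t = 72 (check: 802·(-7) + 78·72 = 2).


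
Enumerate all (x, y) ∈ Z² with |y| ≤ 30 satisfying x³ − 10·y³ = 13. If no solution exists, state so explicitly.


The equation is x³ - 10y³ = 13. For fixed y, x³ = 10·y³ + 13, so a solution requires the RHS to be a perfect cube.
Strategy: iterate y from -30 to 30, compute RHS = 10·y³ + 13, and check whether it is a (positive or negative) perfect cube.
Check small values of y:
  y = 0: RHS = 13 is not a perfect cube.
  y = 1: RHS = 23 is not a perfect cube.
  y = -1: RHS = 3 is not a perfect cube.
  y = 2: RHS = 93 is not a perfect cube.
  y = -2: RHS = -67 is not a perfect cube.
  y = 3: RHS = 283 is not a perfect cube.
  y = -3: RHS = -257 is not a perfect cube.
Continuing the search up to |y| = 30 finds no solutions either.
No (x, y) in the scanned range satisfies the equation.

No integer solutions with |y| ≤ 30.


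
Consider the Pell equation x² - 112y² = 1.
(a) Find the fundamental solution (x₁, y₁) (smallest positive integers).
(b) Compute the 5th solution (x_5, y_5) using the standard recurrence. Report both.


Step 1: Find the fundamental solution (x₁, y₁) of x² - 112y² = 1.
  Expand √112 as a continued fraction. a₀ = ⌊√112⌋ = 10; iterate m_{k+1} = d_k·a_k − m_k, d_{k+1} = (112 − m_{k+1}²)/d_k, a_{k+1} = ⌊(a₀ + m_{k+1})/d_{k+1}⌋ (starting m₀ = 0, d₀ = 1), with convergents p_k = a_k·p_{k-1} + p_{k-2}, q_k = a_k·q_{k-1} + q_{k-2} (p₋₁ = 1, q₋₁ = 0):
  k = 0: a₀ = 10; p₀/q₀ = 10/1; p₀² − 112·q₀² = 100 − 112 = -12.
  k = 1: m = 10, d = 12, a = ⌊(10 + 10)/12⌋ = 1; p/q = (1·10 + 1)/(1·1 + 0) = 11/1; p² − 112·q² = 121 − 112 = 9.
  k = 2: m = 2, d = 9, a = ⌊(10 + 2)/9⌋ = 1; p/q = (1·11 + 10)/(1·1 + 1) = 21/2; p² − 112·q² = 441 − 448 = -7.
  k = 3: m = 7, d = 7, a = ⌊(10 + 7)/7⌋ = 2; p/q = (2·21 + 11)/(2·2 + 1) = 53/5; p² − 112·q² = 2809 − 2800 = 9.
  k = 4: m = 7, d = 9, a = ⌊(10 + 7)/9⌋ = 1; p/q = (1·53 + 21)/(1·5 + 2) = 74/7; p² − 112·q² = 5476 − 5488 = -12.
  k = 5: m = 2, d = 12, a = ⌊(10 + 2)/12⌋ = 1; p/q = (1·74 + 53)/(1·7 + 5) = 127/12; p² − 112·q² = 16129 − 16128 = 1.
  The first convergent with p² − 112·q² = 1 gives the fundamental solution (x₁, y₁) = (127, 12).
Step 2: Apply the recurrence (x_{n+1}, y_{n+1}) = (x₁x_n + 112y₁y_n, x₁y_n + y₁x_n) repeatedly.
  From (x_1, y_1) = (127, 12): x_2 = 127·127 + 112·12·12 = 32257; y_2 = 127·12 + 12·127 = 3048.
  From (x_2, y_2) = (32257, 3048): x_3 = 127·32257 + 112·12·3048 = 8193151; y_3 = 127·3048 + 12·32257 = 774180.
  From (x_3, y_3) = (8193151, 774180): x_4 = 127·8193151 + 112·12·774180 = 2081028097; y_4 = 127·774180 + 12·8193151 = 196638672.
  From (x_4, y_4) = (2081028097, 196638672): x_5 = 127·2081028097 + 112·12·196638672 = 528572943487; y_5 = 127·196638672 + 12·2081028097 = 49945448508.
Step 3: Verify x_5² - 112·y_5² = 279389356586511295719169 - 279389356586511295719168 = 1 (should be 1). ✓

(x_1, y_1) = (127, 12); (x_5, y_5) = (528572943487, 49945448508).


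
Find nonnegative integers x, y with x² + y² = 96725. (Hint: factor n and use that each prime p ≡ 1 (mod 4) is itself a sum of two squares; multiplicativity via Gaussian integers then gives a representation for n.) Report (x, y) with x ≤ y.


Step 1: Factor n = 96725 = 5^2 · 53 · 73.
Step 2: Check the mod-4 condition on each prime factor: 5 ≡ 1 (mod 4), exponent 2; 53 ≡ 1 (mod 4), exponent 1; 73 ≡ 1 (mod 4), exponent 1.
All primes ≡ 3 (mod 4) appear to even exponent (or don't appear), so by the two-squares theorem n IS expressible as a sum of two squares.
Step 3: Build a representation. Group n = k² · m with k = 5 and m = 53 · 73 = 3869 (a product of primes ≡ 1 (mod 4)); a representation of m scales to one of n via (k·x)² + (k·y)² = k²(x² + y²). Each prime p ≡ 1 (mod 4) is itself a sum of two squares; find a² by testing p − a² for a perfect square:
  53: 53 − 1² = 52, 53 − 2² = 49 = 7² ⇒ 53 = 2² + 7².
  73: 73 − 1² = 72, 73 − 2² = 69, 73 − 3² = 64 = 8² ⇒ 73 = 3² + 8².
  Combine using the Brahmagupta–Fibonacci identity (a² + b²)(c² + d²) = (ac − bd)² + (ad + bc)² = (ac + bd)² + (ad − bc)²:
  53 · 73 = 3869: from (2² + 7²)(3² + 8²), take (2·3 − 7·8, 2·8 + 7·3) = (6 − 56, 16 + 21) = (-50, 37); dropping signs (only squares matter) gives (50, 37); check 50² + 37² = 2500 + 1369 = 3869 ✓.
  Scale by k = 5: (5·50, 5·37) = (250, 185).
Step 4: Order so x ≤ y and verify: 185² + 250² = 34225 + 62500 = 96725 = n. ✓

n = 96725 = 185² + 250² (one valid representation with x ≤ y).


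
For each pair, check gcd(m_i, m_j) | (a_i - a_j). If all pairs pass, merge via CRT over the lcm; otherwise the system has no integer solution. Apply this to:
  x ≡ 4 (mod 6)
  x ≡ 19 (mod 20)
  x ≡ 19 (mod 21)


Moduli 6, 20, 21 are not pairwise coprime, so CRT works modulo lcm(m_i) when all pairwise compatibility conditions hold.
Pairwise compatibility: gcd(m_i, m_j) must divide a_i - a_j for every pair.
Merge one congruence at a time:
  Start: x ≡ 4 (mod 6).
  Combine with x ≡ 19 (mod 20): gcd(6, 20) = 2, and 19 - 4 = 15 is NOT divisible by 2.
    ⇒ system is inconsistent (no integer solution).

No solution (the system is inconsistent).


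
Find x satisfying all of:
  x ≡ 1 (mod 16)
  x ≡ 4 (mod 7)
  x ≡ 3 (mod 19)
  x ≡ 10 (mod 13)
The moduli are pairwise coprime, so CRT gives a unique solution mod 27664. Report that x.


Product of moduli M = 16 · 7 · 19 · 13 = 27664.
Merge one congruence at a time:
  Start: x ≡ 1 (mod 16).
  Combine with x ≡ 4 (mod 7); new modulus lcm = 112.
    Write x = 1 + 16·t and substitute into x ≡ 4 (mod 7): 16·t ≡ 4 − 1 = 3 (mod 7).
    Reduce coefficients mod 7: 2·t ≡ 3 (mod 7).
    The inverse of 2 mod 7 is 4 (since 2·4 = 8 = 1·7 + 1), so t ≡ 4·3 = 12 ≡ 5 (mod 7).
    Then x = 1 + 16·5 = 81, valid modulo lcm(16, 7) = 112: x ≡ 81 (mod 112).
  Combine with x ≡ 3 (mod 19); new modulus lcm = 2128.
    Write x = 81 + 112·t and substitute into x ≡ 3 (mod 19): 112·t ≡ 3 − 81 = -78 (mod 19).
    Reduce coefficients mod 19: 17·t ≡ 17 (mod 19).
    The inverse of 17 mod 19 is 9 (since 17·9 = 153 = 8·19 + 1), so t ≡ 9·17 = 153 ≡ 1 (mod 19).
    Then x = 81 + 112·1 = 193, valid modulo lcm(112, 19) = 2128: x ≡ 193 (mod 2128).
  Combine with x ≡ 10 (mod 13); new modulus lcm = 27664.
    Write x = 193 + 2128·t and substitute into x ≡ 10 (mod 13): 2128·t ≡ 10 − 193 = -183 (mod 13).
    Reduce coefficients mod 13: 9·t ≡ 12 (mod 13).
    The inverse of 9 mod 13 is 3 (since 9·3 = 27 = 2·13 + 1), so t ≡ 3·12 = 36 ≡ 10 (mod 13).
    Then x = 193 + 2128·10 = 21473, valid modulo lcm(2128, 13) = 27664: x ≡ 21473 (mod 27664).
Verify against each original: 21473 mod 16 = 1, 21473 mod 7 = 4, 21473 mod 19 = 3, 21473 mod 13 = 10.

x ≡ 21473 (mod 27664).


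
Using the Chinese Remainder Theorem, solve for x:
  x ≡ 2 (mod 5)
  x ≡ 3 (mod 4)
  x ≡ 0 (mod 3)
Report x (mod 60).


Moduli 5, 4, 3 are pairwise coprime; by CRT there is a unique solution modulo M = 5 · 4 · 3 = 60.
Solve pairwise, accumulating the modulus:
  Start with x ≡ 2 (mod 5).
  Combine with x ≡ 3 (mod 4): since gcd(5, 4) = 1, we get a unique residue mod 20.
    Write x = 2 + 5·t and substitute into x ≡ 3 (mod 4): 5·t ≡ 3 − 2 = 1 (mod 4).
    Reduce coefficients mod 4: 1·t ≡ 1 (mod 4).
    So t ≡ 1 (mod 4).
    Then x = 2 + 5·1 = 7, valid modulo lcm(5, 4) = 20: x ≡ 7 (mod 20).
  Combine with x ≡ 0 (mod 3): since gcd(20, 3) = 1, we get a unique residue mod 60.
    Write x = 7 + 20·t and substitute into x ≡ 0 (mod 3): 20·t ≡ 0 − 7 = -7 (mod 3).
    Reduce coefficients mod 3: 2·t ≡ 2 (mod 3).
    The inverse of 2 mod 3 is 2 (since 2·2 = 4 = 1·3 + 1), so t ≡ 2·2 = 4 ≡ 1 (mod 3).
    Then x = 7 + 20·1 = 27, valid modulo lcm(20, 3) = 60: x ≡ 27 (mod 60).
Verify: 27 mod 5 = 2 ✓, 27 mod 4 = 3 ✓, 27 mod 3 = 0 ✓.

x ≡ 27 (mod 60).


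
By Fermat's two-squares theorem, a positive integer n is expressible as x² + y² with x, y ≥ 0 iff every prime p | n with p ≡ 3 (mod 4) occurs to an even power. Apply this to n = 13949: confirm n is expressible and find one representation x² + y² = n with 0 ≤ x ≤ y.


Step 1: Factor n = 13949 = 13 · 29 · 37.
Step 2: Check the mod-4 condition on each prime factor: 13 ≡ 1 (mod 4), exponent 1; 29 ≡ 1 (mod 4), exponent 1; 37 ≡ 1 (mod 4), exponent 1.
All primes ≡ 3 (mod 4) appear to even exponent (or don't appear), so by the two-squares theorem n IS expressible as a sum of two squares.
Step 3: Build a representation. Here n = 13 · 29 · 37 is a product of primes ≡ 1 (mod 4). Each prime p ≡ 1 (mod 4) is itself a sum of two squares; find a² by testing p − a² for a perfect square:
  13: 13 − 1² = 12, 13 − 2² = 9 = 3² ⇒ 13 = 2² + 3².
  29: 29 − 1² = 28, 29 − 2² = 25 = 5² ⇒ 29 = 2² + 5².
  37: 37 − 1² = 36 = 6² ⇒ 37 = 1² + 6².
  Combine using the Brahmagupta–Fibonacci identity (a² + b²)(c² + d²) = (ac − bd)² + (ad + bc)² = (ac + bd)² + (ad − bc)²:
  13 · 29 = 377: from (2² + 3²)(2² + 5²), take (2·2 − 3·5, 2·5 + 3·2) = (4 − 15, 10 + 6) = (-11, 16); dropping signs (only squares matter) gives (11, 16); check 11² + 16² = 121 + 256 = 377 ✓.
  377 · 37 = 13949: from (11² + 16²)(1² + 6²), take (11·1 − 16·6, 11·6 + 16·1) = (11 − 96, 66 + 16) = (-85, 82); dropping signs (only squares matter) gives (85, 82); check 85² + 82² = 7225 + 6724 = 13949 ✓.
Step 4: Order so x ≤ y and verify: 82² + 85² = 6724 + 7225 = 13949 = n. ✓

n = 13949 = 82² + 85² (one valid representation with x ≤ y).


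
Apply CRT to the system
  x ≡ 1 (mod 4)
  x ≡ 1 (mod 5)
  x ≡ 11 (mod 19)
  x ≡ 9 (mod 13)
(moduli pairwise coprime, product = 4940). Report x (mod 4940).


Product of moduli M = 4 · 5 · 19 · 13 = 4940.
Merge one congruence at a time:
  Start: x ≡ 1 (mod 4).
  Combine with x ≡ 1 (mod 5); new modulus lcm = 20.
    Write x = 1 + 4·t and substitute into x ≡ 1 (mod 5): 4·t ≡ 1 − 1 = 0 (mod 5).
    The inverse of 4 mod 5 is 4 (since 4·4 = 16 = 3·5 + 1), so t ≡ 4·0 = 0 ≡ 0 (mod 5).
    Then x = 1 + 4·0 = 1, valid modulo lcm(4, 5) = 20: x ≡ 1 (mod 20).
  Combine with x ≡ 11 (mod 19); new modulus lcm = 380.
    Write x = 1 + 20·t and substitute into x ≡ 11 (mod 19): 20·t ≡ 11 − 1 = 10 (mod 19).
    Reduce coefficients mod 19: 1·t ≡ 10 (mod 19).
    So t ≡ 10 (mod 19).
    Then x = 1 + 20·10 = 201, valid modulo lcm(20, 19) = 380: x ≡ 201 (mod 380).
  Combine with x ≡ 9 (mod 13); new modulus lcm = 4940.
    Write x = 201 + 380·t and substitute into x ≡ 9 (mod 13): 380·t ≡ 9 − 201 = -192 (mod 13).
    Reduce coefficients mod 13: 3·t ≡ 3 (mod 13).
    The inverse of 3 mod 13 is 9 (since 3·9 = 27 = 2·13 + 1), so t ≡ 9·3 = 27 ≡ 1 (mod 13).
    Then x = 201 + 380·1 = 581, valid modulo lcm(380, 13) = 4940: x ≡ 581 (mod 4940).
Verify against each original: 581 mod 4 = 1, 581 mod 5 = 1, 581 mod 19 = 11, 581 mod 13 = 9.

x ≡ 581 (mod 4940).


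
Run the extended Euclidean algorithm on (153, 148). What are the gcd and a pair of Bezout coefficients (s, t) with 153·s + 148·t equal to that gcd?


Euclidean algorithm on (153, 148) — divide until remainder is 0:
  153 = 1 · 148 + 5
  148 = 29 · 5 + 3
  5 = 1 · 3 + 2
  3 = 1 · 2 + 1
  2 = 2 · 1 + 0
gcd(153, 148) = 1.
Track Bezout coefficients alongside the remainders: start with r₀ = 153 = a·1 + b·0 (s = 1, t = 0) and r₁ = 148 = a·0 + b·1 (s = 0, t = 1); each new remainder r_{k+1} = r_{k-1} − q_k·r_k inherits s_{k+1} = s_{k-1} − q_k·s_k, t_{k+1} = t_{k-1} − q_k·t_k, so r_k = a·s_k + b·t_k at every step:
  q = 1: r = 5, s = 1 − 1·0 = 1, t = 0 − 1·1 = -1  (check: 153·1 + 148·(-1) = 5)
  q = 29: r = 3, s = 0 − 29·1 = -29, t = 1 − 29·(-1) = 30  (check: 153·(-29) + 148·30 = 3)
  q = 1: r = 2, s = 1 − 1·(-29) = 30, t = -1 − 1·30 = -31  (check: 153·30 + 148·(-31) = 2)
  q = 1: r = 1, s = -29 − 1·30 = -59, t = 30 − 1·(-31) = 61  (check: 153·(-59) + 148·61 = 1)
The row with r = 1 (the gcd) gives the Bezout coefficients s = -59, t = 61.
Result: 153 · (-59) + 148 · (61) = 1.

gcd(153, 148) = 1; s = -59, t = 61 (check: 153·(-59) + 148·61 = 1).


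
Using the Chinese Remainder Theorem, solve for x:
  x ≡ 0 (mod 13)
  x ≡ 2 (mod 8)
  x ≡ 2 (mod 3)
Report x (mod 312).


Moduli 13, 8, 3 are pairwise coprime; by CRT there is a unique solution modulo M = 13 · 8 · 3 = 312.
Solve pairwise, accumulating the modulus:
  Start with x ≡ 0 (mod 13).
  Combine with x ≡ 2 (mod 8): since gcd(13, 8) = 1, we get a unique residue mod 104.
    Write x = 0 + 13·t and substitute into x ≡ 2 (mod 8): 13·t ≡ 2 − 0 = 2 (mod 8).
    Reduce coefficients mod 8: 5·t ≡ 2 (mod 8).
    The inverse of 5 mod 8 is 5 (since 5·5 = 25 = 3·8 + 1), so t ≡ 5·2 = 10 ≡ 2 (mod 8).
    Then x = 0 + 13·2 = 26, valid modulo lcm(13, 8) = 104: x ≡ 26 (mod 104).
  Combine with x ≡ 2 (mod 3): since gcd(104, 3) = 1, we get a unique residue mod 312.
    Write x = 26 + 104·t and substitute into x ≡ 2 (mod 3): 104·t ≡ 2 − 26 = -24 (mod 3).
    Reduce coefficients mod 3: 2·t ≡ 0 (mod 3).
    The inverse of 2 mod 3 is 2 (since 2·2 = 4 = 1·3 + 1), so t ≡ 2·0 = 0 ≡ 0 (mod 3).
    Then x = 26 + 104·0 = 26, valid modulo lcm(104, 3) = 312: x ≡ 26 (mod 312).
Verify: 26 mod 13 = 0 ✓, 26 mod 8 = 2 ✓, 26 mod 3 = 2 ✓.

x ≡ 26 (mod 312).


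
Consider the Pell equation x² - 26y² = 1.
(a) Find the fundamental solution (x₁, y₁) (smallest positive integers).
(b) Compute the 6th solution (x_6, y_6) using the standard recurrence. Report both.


Step 1: Find the fundamental solution (x₁, y₁) of x² - 26y² = 1.
  Expand √26 as a continued fraction. a₀ = ⌊√26⌋ = 5; iterate m_{k+1} = d_k·a_k − m_k, d_{k+1} = (26 − m_{k+1}²)/d_k, a_{k+1} = ⌊(a₀ + m_{k+1})/d_{k+1}⌋ (starting m₀ = 0, d₀ = 1), with convergents p_k = a_k·p_{k-1} + p_{k-2}, q_k = a_k·q_{k-1} + q_{k-2} (p₋₁ = 1, q₋₁ = 0):
  k = 0: a₀ = 5; p₀/q₀ = 5/1; p₀² − 26·q₀² = 25 − 26 = -1.
  k = 1: m = 5, d = 1, a = ⌊(5 + 5)/1⌋ = 10; p/q = (10·5 + 1)/(10·1 + 0) = 51/10; p² − 26·q² = 2601 − 2600 = 1.
  The first convergent with p² − 26·q² = 1 gives the fundamental solution (x₁, y₁) = (51, 10).
Step 2: Apply the recurrence (x_{n+1}, y_{n+1}) = (x₁x_n + 26y₁y_n, x₁y_n + y₁x_n) repeatedly.
  From (x_1, y_1) = (51, 10): x_2 = 51·51 + 26·10·10 = 5201; y_2 = 51·10 + 10·51 = 1020.
  From (x_2, y_2) = (5201, 1020): x_3 = 51·5201 + 26·10·1020 = 530451; y_3 = 51·1020 + 10·5201 = 104030.
  From (x_3, y_3) = (530451, 104030): x_4 = 51·530451 + 26·10·104030 = 54100801; y_4 = 51·104030 + 10·530451 = 10610040.
  From (x_4, y_4) = (54100801, 10610040): x_5 = 51·54100801 + 26·10·10610040 = 5517751251; y_5 = 51·10610040 + 10·54100801 = 1082120050.
  From (x_5, y_5) = (5517751251, 1082120050): x_6 = 51·5517751251 + 26·10·1082120050 = 562756526801; y_6 = 51·1082120050 + 10·5517751251 = 110365635060.
Step 3: Verify x_6² - 26·y_6² = 316694908457124631293601 - 316694908457124631293600 = 1 (should be 1). ✓

(x_1, y_1) = (51, 10); (x_6, y_6) = (562756526801, 110365635060).


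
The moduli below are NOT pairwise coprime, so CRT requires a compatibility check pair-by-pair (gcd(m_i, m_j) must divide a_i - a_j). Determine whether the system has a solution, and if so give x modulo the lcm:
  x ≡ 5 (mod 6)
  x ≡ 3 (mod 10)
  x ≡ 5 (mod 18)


Moduli 6, 10, 18 are not pairwise coprime, so CRT works modulo lcm(m_i) when all pairwise compatibility conditions hold.
Pairwise compatibility: gcd(m_i, m_j) must divide a_i - a_j for every pair.
Merge one congruence at a time:
  Start: x ≡ 5 (mod 6).
  Combine with x ≡ 3 (mod 10): gcd(6, 10) = 2; 3 - 5 = -2, which IS divisible by 2, so compatible.
    Write x = 5 + 6·t and substitute into x ≡ 3 (mod 10): 6·t ≡ 3 − 5 = -2 (mod 10).
    Divide the congruence (and modulus) by g = 2: 3·t ≡ -1 (mod 5).
    Reduce coefficients mod 5: 3·t ≡ 4 (mod 5).
    The inverse of 3 mod 5 is 2 (since 3·2 = 6 = 1·5 + 1), so t ≡ 2·4 = 8 ≡ 3 (mod 5).
    Then x = 5 + 6·3 = 23, valid modulo lcm(6, 10) = 30: x ≡ 23 (mod 30).
  Combine with x ≡ 5 (mod 18): gcd(30, 18) = 6; 5 - 23 = -18, which IS divisible by 6, so compatible.
    Write x = 23 + 30·t and substitute into x ≡ 5 (mod 18): 30·t ≡ 5 − 23 = -18 (mod 18).
    Divide the congruence (and modulus) by g = 6: 5·t ≡ -3 (mod 3).
    Reduce coefficients mod 3: 2·t ≡ 0 (mod 3).
    The inverse of 2 mod 3 is 2 (since 2·2 = 4 = 1·3 + 1), so t ≡ 2·0 = 0 ≡ 0 (mod 3).
    Then x = 23 + 30·0 = 23, valid modulo lcm(30, 18) = 90: x ≡ 23 (mod 90).
Verify: 23 mod 6 = 5, 23 mod 10 = 3, 23 mod 18 = 5.

x ≡ 23 (mod 90).


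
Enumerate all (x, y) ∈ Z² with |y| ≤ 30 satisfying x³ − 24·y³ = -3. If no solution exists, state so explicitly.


The equation is x³ - 24y³ = -3. For fixed y, x³ = 24·y³ − 3, so a solution requires the RHS to be a perfect cube.
Strategy: iterate y from -30 to 30, compute RHS = 24·y³ − 3, and check whether it is a (positive or negative) perfect cube.
Check small values of y:
  y = 0: RHS = -3 is not a perfect cube.
  y = 1: RHS = 21 is not a perfect cube.
  y = -1: RHS = -27 = (-3)³ ⇒ x = -3 works.
  y = 2: RHS = 189 is not a perfect cube.
  y = -2: RHS = -195 is not a perfect cube.
  y = 3: RHS = 645 is not a perfect cube.
  y = -3: RHS = -651 is not a perfect cube.
Continuing the search up to |y| = 30 finds no further solutions beyond those listed.
Collected solutions: (-3, -1).

Solutions (with |y| ≤ 30): (-3, -1).


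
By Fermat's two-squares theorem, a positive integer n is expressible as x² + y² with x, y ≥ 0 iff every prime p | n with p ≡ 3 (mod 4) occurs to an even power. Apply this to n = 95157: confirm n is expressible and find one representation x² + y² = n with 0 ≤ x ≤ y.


Step 1: Factor n = 95157 = 3^2 · 97 · 109.
Step 2: Check the mod-4 condition on each prime factor: 3 ≡ 3 (mod 4), exponent 2 (must be even); 97 ≡ 1 (mod 4), exponent 1; 109 ≡ 1 (mod 4), exponent 1.
All primes ≡ 3 (mod 4) appear to even exponent (or don't appear), so by the two-squares theorem n IS expressible as a sum of two squares.
Step 3: Build a representation. Group n = k² · m with k = 3 and m = 97 · 109 = 10573 (a product of primes ≡ 1 (mod 4)); a representation of m scales to one of n via (k·x)² + (k·y)² = k²(x² + y²). Each prime p ≡ 1 (mod 4) is itself a sum of two squares; find a² by testing p − a² for a perfect square:
  97: 97 − 1² = 96, 97 − 2² = 93, 97 − 3² = 88, 97 − 4² = 81 = 9² ⇒ 97 = 4² + 9².
  109: 109 − 1² = 108, 109 − 2² = 105, 109 − 3² = 100 = 10² ⇒ 109 = 3² + 10².
  Combine using the Brahmagupta–Fibonacci identity (a² + b²)(c² + d²) = (ac − bd)² + (ad + bc)² = (ac + bd)² + (ad − bc)²:
  97 · 109 = 10573: from (4² + 9²)(3² + 10²), take (4·3 − 9·10, 4·10 + 9·3) = (12 − 90, 40 + 27) = (-78, 67); dropping signs (only squares matter) gives (78, 67); check 78² + 67² = 6084 + 4489 = 10573 ✓.
  Scale by k = 3: (3·78, 3·67) = (234, 201).
Step 4: Order so x ≤ y and verify: 201² + 234² = 40401 + 54756 = 95157 = n. ✓

n = 95157 = 201² + 234² (one valid representation with x ≤ y).


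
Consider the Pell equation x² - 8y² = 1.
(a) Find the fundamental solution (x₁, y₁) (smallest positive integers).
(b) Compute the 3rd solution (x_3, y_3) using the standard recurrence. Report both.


Step 1: Find the fundamental solution (x₁, y₁) of x² - 8y² = 1.
  Expand √8 as a continued fraction. a₀ = ⌊√8⌋ = 2; iterate m_{k+1} = d_k·a_k − m_k, d_{k+1} = (8 − m_{k+1}²)/d_k, a_{k+1} = ⌊(a₀ + m_{k+1})/d_{k+1}⌋ (starting m₀ = 0, d₀ = 1), with convergents p_k = a_k·p_{k-1} + p_{k-2}, q_k = a_k·q_{k-1} + q_{k-2} (p₋₁ = 1, q₋₁ = 0):
  k = 0: a₀ = 2; p₀/q₀ = 2/1; p₀² − 8·q₀² = 4 − 8 = -4.
  k = 1: m = 2, d = 4, a = ⌊(2 + 2)/4⌋ = 1; p/q = (1·2 + 1)/(1·1 + 0) = 3/1; p² − 8·q² = 9 − 8 = 1.
  The first convergent with p² − 8·q² = 1 gives the fundamental solution (x₁, y₁) = (3, 1).
Step 2: Apply the recurrence (x_{n+1}, y_{n+1}) = (x₁x_n + 8y₁y_n, x₁y_n + y₁x_n) repeatedly.
  From (x_1, y_1) = (3, 1): x_2 = 3·3 + 8·1·1 = 17; y_2 = 3·1 + 1·3 = 6.
  From (x_2, y_2) = (17, 6): x_3 = 3·17 + 8·1·6 = 99; y_3 = 3·6 + 1·17 = 35.
Step 3: Verify x_3² - 8·y_3² = 9801 - 9800 = 1 (should be 1). ✓

(x_1, y_1) = (3, 1); (x_3, y_3) = (99, 35).


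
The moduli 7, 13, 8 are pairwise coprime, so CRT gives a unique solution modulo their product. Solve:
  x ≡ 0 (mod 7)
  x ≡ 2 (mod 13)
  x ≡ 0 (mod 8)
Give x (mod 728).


Moduli 7, 13, 8 are pairwise coprime; by CRT there is a unique solution modulo M = 7 · 13 · 8 = 728.
Solve pairwise, accumulating the modulus:
  Start with x ≡ 0 (mod 7).
  Combine with x ≡ 2 (mod 13): since gcd(7, 13) = 1, we get a unique residue mod 91.
    Write x = 0 + 7·t and substitute into x ≡ 2 (mod 13): 7·t ≡ 2 − 0 = 2 (mod 13).
    The inverse of 7 mod 13 is 2 (since 7·2 = 14 = 1·13 + 1), so t ≡ 2·2 = 4 ≡ 4 (mod 13).
    Then x = 0 + 7·4 = 28, valid modulo lcm(7, 13) = 91: x ≡ 28 (mod 91).
  Combine with x ≡ 0 (mod 8): since gcd(91, 8) = 1, we get a unique residue mod 728.
    Write x = 28 + 91·t and substitute into x ≡ 0 (mod 8): 91·t ≡ 0 − 28 = -28 (mod 8).
    Reduce coefficients mod 8: 3·t ≡ 4 (mod 8).
    The inverse of 3 mod 8 is 3 (since 3·3 = 9 = 1·8 + 1), so t ≡ 3·4 = 12 ≡ 4 (mod 8).
    Then x = 28 + 91·4 = 392, valid modulo lcm(91, 8) = 728: x ≡ 392 (mod 728).
Verify: 392 mod 7 = 0 ✓, 392 mod 13 = 2 ✓, 392 mod 8 = 0 ✓.

x ≡ 392 (mod 728).


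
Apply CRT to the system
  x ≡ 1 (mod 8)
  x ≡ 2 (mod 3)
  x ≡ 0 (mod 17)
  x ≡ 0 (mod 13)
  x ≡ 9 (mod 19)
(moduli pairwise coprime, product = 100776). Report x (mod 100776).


Product of moduli M = 8 · 3 · 17 · 13 · 19 = 100776.
Merge one congruence at a time:
  Start: x ≡ 1 (mod 8).
  Combine with x ≡ 2 (mod 3); new modulus lcm = 24.
    Write x = 1 + 8·t and substitute into x ≡ 2 (mod 3): 8·t ≡ 2 − 1 = 1 (mod 3).
    Reduce coefficients mod 3: 2·t ≡ 1 (mod 3).
    The inverse of 2 mod 3 is 2 (since 2·2 = 4 = 1·3 + 1), so t ≡ 2·1 = 2 ≡ 2 (mod 3).
    Then x = 1 + 8·2 = 17, valid modulo lcm(8, 3) = 24: x ≡ 17 (mod 24).
  Combine with x ≡ 0 (mod 17); new modulus lcm = 408.
    Write x = 17 + 24·t and substitute into x ≡ 0 (mod 17): 24·t ≡ 0 − 17 = -17 (mod 17).
    Reduce coefficients mod 17: 7·t ≡ 0 (mod 17).
    The inverse of 7 mod 17 is 5 (since 7·5 = 35 = 2·17 + 1), so t ≡ 5·0 = 0 ≡ 0 (mod 17).
    Then x = 17 + 24·0 = 17, valid modulo lcm(24, 17) = 408: x ≡ 17 (mod 408).
  Combine with x ≡ 0 (mod 13); new modulus lcm = 5304.
    Write x = 17 + 408·t and substitute into x ≡ 0 (mod 13): 408·t ≡ 0 − 17 = -17 (mod 13).
    Reduce coefficients mod 13: 5·t ≡ 9 (mod 13).
    The inverse of 5 mod 13 is 8 (since 5·8 = 40 = 3·13 + 1), so t ≡ 8·9 = 72 ≡ 7 (mod 13).
    Then x = 17 + 408·7 = 2873, valid modulo lcm(408, 13) = 5304: x ≡ 2873 (mod 5304).
  Combine with x ≡ 9 (mod 19); new modulus lcm = 100776.
    Write x = 2873 + 5304·t and substitute into x ≡ 9 (mod 19): 5304·t ≡ 9 − 2873 = -2864 (mod 19).
    Reduce coefficients mod 19: 3·t ≡ 5 (mod 19).
    The inverse of 3 mod 19 is 13 (since 3·13 = 39 = 2·19 + 1), so t ≡ 13·5 = 65 ≡ 8 (mod 19).
    Then x = 2873 + 5304·8 = 45305, valid modulo lcm(5304, 19) = 100776: x ≡ 45305 (mod 100776).
Verify against each original: 45305 mod 8 = 1, 45305 mod 3 = 2, 45305 mod 17 = 0, 45305 mod 13 = 0, 45305 mod 19 = 9.

x ≡ 45305 (mod 100776).


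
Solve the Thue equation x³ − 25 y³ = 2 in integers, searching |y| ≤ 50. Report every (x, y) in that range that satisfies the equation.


The equation is x³ - 25y³ = 2. For fixed y, x³ = 25·y³ + 2, so a solution requires the RHS to be a perfect cube.
Strategy: iterate y from -50 to 50, compute RHS = 25·y³ + 2, and check whether it is a (positive or negative) perfect cube.
Check small values of y:
  y = 0: RHS = 2 is not a perfect cube.
  y = 1: RHS = 27 = (3)³ ⇒ x = 3 works.
  y = -1: RHS = -23 is not a perfect cube.
  y = 2: RHS = 202 is not a perfect cube.
  y = -2: RHS = -198 is not a perfect cube.
  y = 3: RHS = 677 is not a perfect cube.
  y = -3: RHS = -673 is not a perfect cube.
Continuing the search up to |y| = 50 finds no further solutions beyond those listed.
Collected solutions: (3, 1).

Solutions (with |y| ≤ 50): (3, 1).


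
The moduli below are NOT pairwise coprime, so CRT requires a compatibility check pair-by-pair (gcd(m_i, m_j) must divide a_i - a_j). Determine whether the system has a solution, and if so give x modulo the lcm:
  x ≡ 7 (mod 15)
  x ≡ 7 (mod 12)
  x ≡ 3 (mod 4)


Moduli 15, 12, 4 are not pairwise coprime, so CRT works modulo lcm(m_i) when all pairwise compatibility conditions hold.
Pairwise compatibility: gcd(m_i, m_j) must divide a_i - a_j for every pair.
Merge one congruence at a time:
  Start: x ≡ 7 (mod 15).
  Combine with x ≡ 7 (mod 12): gcd(15, 12) = 3; 7 - 7 = 0, which IS divisible by 3, so compatible.
    Write x = 7 + 15·t and substitute into x ≡ 7 (mod 12): 15·t ≡ 7 − 7 = 0 (mod 12).
    Divide the congruence (and modulus) by g = 3: 5·t ≡ 0 (mod 4).
    Reduce coefficients mod 4: 1·t ≡ 0 (mod 4).
    So t ≡ 0 (mod 4).
    Then x = 7 + 15·0 = 7, valid modulo lcm(15, 12) = 60: x ≡ 7 (mod 60).
  Combine with x ≡ 3 (mod 4): gcd(60, 4) = 4; 3 - 7 = -4, which IS divisible by 4, so compatible.
    Write x = 7 + 60·t and substitute into x ≡ 3 (mod 4): 60·t ≡ 3 − 7 = -4 (mod 4).
    Divide the congruence (and modulus) by g = 4: 15·t ≡ -1 (mod 1).
    Modulo 1 every t works; take t = 0.
    Then x = 7 + 60·0 = 7, valid modulo lcm(60, 4) = 60: x ≡ 7 (mod 60).
Verify: 7 mod 15 = 7, 7 mod 12 = 7, 7 mod 4 = 3.

x ≡ 7 (mod 60).


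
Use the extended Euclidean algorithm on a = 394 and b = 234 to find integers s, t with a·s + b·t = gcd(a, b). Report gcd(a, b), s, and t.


Euclidean algorithm on (394, 234) — divide until remainder is 0:
  394 = 1 · 234 + 160
  234 = 1 · 160 + 74
  160 = 2 · 74 + 12
  74 = 6 · 12 + 2
  12 = 6 · 2 + 0
gcd(394, 234) = 2.
Track Bezout coefficients alongside the remainders: start with r₀ = 394 = a·1 + b·0 (s = 1, t = 0) and r₁ = 234 = a·0 + b·1 (s = 0, t = 1); each new remainder r_{k+1} = r_{k-1} − q_k·r_k inherits s_{k+1} = s_{k-1} − q_k·s_k, t_{k+1} = t_{k-1} − q_k·t_k, so r_k = a·s_k + b·t_k at every step:
  q = 1: r = 160, s = 1 − 1·0 = 1, t = 0 − 1·1 = -1  (check: 394·1 + 234·(-1) = 160)
  q = 1: r = 74, s = 0 − 1·1 = -1, t = 1 − 1·(-1) = 2  (check: 394·(-1) + 234·2 = 74)
  q = 2: r = 12, s = 1 − 2·(-1) = 3, t = -1 − 2·2 = -5  (check: 394·3 + 234·(-5) = 12)
  q = 6: r = 2, s = -1 − 6·3 = -19, t = 2 − 6·(-5) = 32  (check: 394·(-19) + 234·32 = 2)
The row with r = 2 (the gcd) gives the Bezout coefficients s = -19, t = 32.
Result: 394 · (-19) + 234 · (32) = 2.

gcd(394, 234) = 2; s = -19, t = 32 (check: 394·(-19) + 234·32 = 2).


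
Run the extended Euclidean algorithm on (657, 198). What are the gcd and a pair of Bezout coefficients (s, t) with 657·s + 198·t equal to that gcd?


Euclidean algorithm on (657, 198) — divide until remainder is 0:
  657 = 3 · 198 + 63
  198 = 3 · 63 + 9
  63 = 7 · 9 + 0
gcd(657, 198) = 9.
Track Bezout coefficients alongside the remainders: start with r₀ = 657 = a·1 + b·0 (s = 1, t = 0) and r₁ = 198 = a·0 + b·1 (s = 0, t = 1); each new remainder r_{k+1} = r_{k-1} − q_k·r_k inherits s_{k+1} = s_{k-1} − q_k·s_k, t_{k+1} = t_{k-1} − q_k·t_k, so r_k = a·s_k + b·t_k at every step:
  q = 3: r = 63, s = 1 − 3·0 = 1, t = 0 − 3·1 = -3  (check: 657·1 + 198·(-3) = 63)
  q = 3: r = 9, s = 0 − 3·1 = -3, t = 1 − 3·(-3) = 10  (check: 657·(-3) + 198·10 = 9)
The row with r = 9 (the gcd) gives the Bezout coefficients s = -3, t = 10.
Result: 657 · (-3) + 198 · (10) = 9.

gcd(657, 198) = 9; s = -3, t = 10 (check: 657·(-3) + 198·10 = 9).


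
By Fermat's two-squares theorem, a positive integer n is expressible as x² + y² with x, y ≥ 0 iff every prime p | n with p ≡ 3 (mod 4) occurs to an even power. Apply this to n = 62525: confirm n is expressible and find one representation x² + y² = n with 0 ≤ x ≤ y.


Step 1: Factor n = 62525 = 5^2 · 41 · 61.
Step 2: Check the mod-4 condition on each prime factor: 5 ≡ 1 (mod 4), exponent 2; 41 ≡ 1 (mod 4), exponent 1; 61 ≡ 1 (mod 4), exponent 1.
All primes ≡ 3 (mod 4) appear to even exponent (or don't appear), so by the two-squares theorem n IS expressible as a sum of two squares.
Step 3: Build a representation. Group n = k² · m with k = 5 and m = 41 · 61 = 2501 (a product of primes ≡ 1 (mod 4)); a representation of m scales to one of n via (k·x)² + (k·y)² = k²(x² + y²). Each prime p ≡ 1 (mod 4) is itself a sum of two squares; find a² by testing p − a² for a perfect square:
  41: 41 − 1² = 40, 41 − 2² = 37, 41 − 3² = 32, 41 − 4² = 25 = 5² ⇒ 41 = 4² + 5².
  61: 61 − 1² = 60, 61 − 2² = 57, 61 − 3² = 52, 61 − 4² = 45, 61 − 5² = 36 = 6² ⇒ 61 = 5² + 6².
  Combine using the Brahmagupta–Fibonacci identity (a² + b²)(c² + d²) = (ac − bd)² + (ad + bc)² = (ac + bd)² + (ad − bc)²:
  41 · 61 = 2501: from (4² + 5²)(5² + 6²), take (4·5 − 5·6, 4·6 + 5·5) = (20 − 30, 24 + 25) = (-10, 49); dropping signs (only squares matter) gives (10, 49); check 10² + 49² = 100 + 2401 = 2501 ✓.
  Scale by k = 5: (5·10, 5·49) = (50, 245).
Step 4: Order so x ≤ y and verify: 50² + 245² = 2500 + 60025 = 62525 = n. ✓

n = 62525 = 50² + 245² (one valid representation with x ≤ y).


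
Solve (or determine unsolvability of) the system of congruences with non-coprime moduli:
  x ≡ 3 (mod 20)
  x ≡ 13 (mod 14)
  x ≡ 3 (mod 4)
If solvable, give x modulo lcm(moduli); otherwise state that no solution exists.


Moduli 20, 14, 4 are not pairwise coprime, so CRT works modulo lcm(m_i) when all pairwise compatibility conditions hold.
Pairwise compatibility: gcd(m_i, m_j) must divide a_i - a_j for every pair.
Merge one congruence at a time:
  Start: x ≡ 3 (mod 20).
  Combine with x ≡ 13 (mod 14): gcd(20, 14) = 2; 13 - 3 = 10, which IS divisible by 2, so compatible.
    Write x = 3 + 20·t and substitute into x ≡ 13 (mod 14): 20·t ≡ 13 − 3 = 10 (mod 14).
    Divide the congruence (and modulus) by g = 2: 10·t ≡ 5 (mod 7).
    Reduce coefficients mod 7: 3·t ≡ 5 (mod 7).
    The inverse of 3 mod 7 is 5 (since 3·5 = 15 = 2·7 + 1), so t ≡ 5·5 = 25 ≡ 4 (mod 7).
    Then x = 3 + 20·4 = 83, valid modulo lcm(20, 14) = 140: x ≡ 83 (mod 140).
  Combine with x ≡ 3 (mod 4): gcd(140, 4) = 4; 3 - 83 = -80, which IS divisible by 4, so compatible.
    Write x = 83 + 140·t and substitute into x ≡ 3 (mod 4): 140·t ≡ 3 − 83 = -80 (mod 4).
    Divide the congruence (and modulus) by g = 4: 35·t ≡ -20 (mod 1).
    Modulo 1 every t works; take t = 0.
    Then x = 83 + 140·0 = 83, valid modulo lcm(140, 4) = 140: x ≡ 83 (mod 140).
Verify: 83 mod 20 = 3, 83 mod 14 = 13, 83 mod 4 = 3.

x ≡ 83 (mod 140).


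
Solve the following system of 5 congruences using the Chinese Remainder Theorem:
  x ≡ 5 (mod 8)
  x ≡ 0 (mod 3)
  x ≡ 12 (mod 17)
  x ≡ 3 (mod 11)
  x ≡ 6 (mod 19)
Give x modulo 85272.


Product of moduli M = 8 · 3 · 17 · 11 · 19 = 85272.
Merge one congruence at a time:
  Start: x ≡ 5 (mod 8).
  Combine with x ≡ 0 (mod 3); new modulus lcm = 24.
    Write x = 5 + 8·t and substitute into x ≡ 0 (mod 3): 8·t ≡ 0 − 5 = -5 (mod 3).
    Reduce coefficients mod 3: 2·t ≡ 1 (mod 3).
    The inverse of 2 mod 3 is 2 (since 2·2 = 4 = 1·3 + 1), so t ≡ 2·1 = 2 ≡ 2 (mod 3).
    Then x = 5 + 8·2 = 21, valid modulo lcm(8, 3) = 24: x ≡ 21 (mod 24).
  Combine with x ≡ 12 (mod 17); new modulus lcm = 408.
    Write x = 21 + 24·t and substitute into x ≡ 12 (mod 17): 24·t ≡ 12 − 21 = -9 (mod 17).
    Reduce coefficients mod 17: 7·t ≡ 8 (mod 17).
    The inverse of 7 mod 17 is 5 (since 7·5 = 35 = 2·17 + 1), so t ≡ 5·8 = 40 ≡ 6 (mod 17).
    Then x = 21 + 24·6 = 165, valid modulo lcm(24, 17) = 408: x ≡ 165 (mod 408).
  Combine with x ≡ 3 (mod 11); new modulus lcm = 4488.
    Write x = 165 + 408·t and substitute into x ≡ 3 (mod 11): 408·t ≡ 3 − 165 = -162 (mod 11).
    Reduce coefficients mod 11: 1·t ≡ 3 (mod 11).
    So t ≡ 3 (mod 11).
    Then x = 165 + 408·3 = 1389, valid modulo lcm(408, 11) = 4488: x ≡ 1389 (mod 4488).
  Combine with x ≡ 6 (mod 19); new modulus lcm = 85272.
    Write x = 1389 + 4488·t and substitute into x ≡ 6 (mod 19): 4488·t ≡ 6 − 1389 = -1383 (mod 19).
    Reduce coefficients mod 19: 4·t ≡ 4 (mod 19).
    The inverse of 4 mod 19 is 5 (since 4·5 = 20 = 1·19 + 1), so t ≡ 5·4 = 20 ≡ 1 (mod 19).
    Then x = 1389 + 4488·1 = 5877, valid modulo lcm(4488, 19) = 85272: x ≡ 5877 (mod 85272).
Verify against each original: 5877 mod 8 = 5, 5877 mod 3 = 0, 5877 mod 17 = 12, 5877 mod 11 = 3, 5877 mod 19 = 6.

x ≡ 5877 (mod 85272).
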